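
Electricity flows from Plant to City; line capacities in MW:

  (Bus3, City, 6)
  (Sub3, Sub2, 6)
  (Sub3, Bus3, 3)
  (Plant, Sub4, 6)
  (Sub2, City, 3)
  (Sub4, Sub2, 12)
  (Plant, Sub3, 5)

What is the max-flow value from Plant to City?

Augment Plant→Sub3→Bus3→City: bottleneck 3, flow now 3.
Augment Plant→Sub3→Sub2→City: bottleneck 2, flow now 5.
Augment Plant→Sub4→Sub2→City: bottleneck 1, flow now 6.
No augmenting path remains; maximum flow = 6.
In the residual graph, reachable from Plant: {Plant, Sub3, Sub4, Sub2}.
Min-cut edges: Sub3→Bus3 (3), Sub2→City (3); capacity 3 + 3 = 6.
This cut is saturated, so no flow can exceed 6.

6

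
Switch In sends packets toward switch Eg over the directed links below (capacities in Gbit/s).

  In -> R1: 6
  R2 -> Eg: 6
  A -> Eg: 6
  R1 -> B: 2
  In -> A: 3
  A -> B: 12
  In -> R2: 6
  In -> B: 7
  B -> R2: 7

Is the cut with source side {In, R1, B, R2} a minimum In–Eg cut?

Yes — it is a minimum cut (capacity 9).

Given cut capacity: 3 + 6 = 9.
Augment In→A→Eg: bottleneck 3, flow now 3.
Augment In→R2→Eg: bottleneck 6, flow now 9.
No augmenting path remains; maximum flow = 9.
Cut capacity 9 equals the max flow, so it is a minimum cut.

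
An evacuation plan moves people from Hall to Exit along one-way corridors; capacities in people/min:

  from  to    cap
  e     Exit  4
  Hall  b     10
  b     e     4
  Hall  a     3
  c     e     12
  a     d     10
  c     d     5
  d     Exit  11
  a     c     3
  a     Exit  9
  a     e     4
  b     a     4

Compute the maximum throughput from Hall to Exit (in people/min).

Augment Hall→a→Exit: bottleneck 3, flow now 3.
Augment Hall→b→a→Exit: bottleneck 4, flow now 7.
Augment Hall→b→e→Exit: bottleneck 4, flow now 11.
No augmenting path remains; maximum flow = 11.
In the residual graph, reachable from Hall: {Hall, b}.
Min-cut edges: Hall→a (3), b→a (4), b→e (4); capacity 3 + 4 + 4 = 11.
This cut is saturated, so no flow can exceed 11.

11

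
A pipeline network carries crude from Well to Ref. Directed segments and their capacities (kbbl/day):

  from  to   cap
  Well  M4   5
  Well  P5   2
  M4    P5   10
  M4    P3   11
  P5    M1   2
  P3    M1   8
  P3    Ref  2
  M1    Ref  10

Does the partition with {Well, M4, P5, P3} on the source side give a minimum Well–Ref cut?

No — its capacity is 12, but the minimum cut has capacity 7.

Given cut capacity: 2 + 8 + 2 = 12.
Augment Well→M4→P3→Ref: bottleneck 2, flow now 2.
Augment Well→P5→M1→Ref: bottleneck 2, flow now 4.
Augment Well→M4→P3→M1→Ref: bottleneck 3, flow now 7.
No augmenting path remains; maximum flow = 7.
In the residual graph, reachable from Well: {Well}.
Min-cut edges: Well→M4 (5), Well→P5 (2); capacity 5 + 2 = 7.
Cut capacity 12 exceeds the max flow 7, so it is not minimum.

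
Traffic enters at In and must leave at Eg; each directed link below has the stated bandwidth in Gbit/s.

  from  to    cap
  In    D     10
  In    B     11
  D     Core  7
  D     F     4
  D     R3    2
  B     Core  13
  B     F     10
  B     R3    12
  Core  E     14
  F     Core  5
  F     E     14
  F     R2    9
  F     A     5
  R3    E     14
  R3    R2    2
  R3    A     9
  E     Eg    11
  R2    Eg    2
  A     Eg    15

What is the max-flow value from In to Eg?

Augment In→D→Core→E→Eg: bottleneck 7, flow now 7.
Augment In→D→F→E→Eg: bottleneck 3, flow now 10.
Augment In→B→Core→E→Eg: bottleneck 1, flow now 11.
Augment In→B→F→R2→Eg: bottleneck 2, flow now 13.
Augment In→B→F→A→Eg: bottleneck 5, flow now 18.
Augment In→B→R3→A→Eg: bottleneck 3, flow now 21.
No augmenting path remains; maximum flow = 21.
In the residual graph, reachable from In: {In}.
Min-cut edges: In→D (10), In→B (11); capacity 10 + 11 = 21.
This cut is saturated, so no flow can exceed 21.

21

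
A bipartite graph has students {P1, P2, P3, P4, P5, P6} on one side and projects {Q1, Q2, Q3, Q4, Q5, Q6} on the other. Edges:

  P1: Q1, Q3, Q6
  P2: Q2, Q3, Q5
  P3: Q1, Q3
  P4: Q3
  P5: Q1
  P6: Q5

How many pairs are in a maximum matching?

Unit-capacity flow: source→left, listed edges, right→sink; max matching = max flow.
Augmenting path P1→Q1 (+1); matched 1.
Augmenting path P2→Q2 (+1); matched 2.
Augmenting path P3→Q3 (+1); matched 3.
Augmenting path P6→Q5 (+1); matched 4.
Augmenting path P5→Q1→P1→Q6 (+1); matched 5.
No augmenting path remains; maximum matching = 5.
König certificate: {P1, P2, P6, Q1, Q3} is a vertex cover of size 5 (every listed pair touches it), so no matching can be larger.

5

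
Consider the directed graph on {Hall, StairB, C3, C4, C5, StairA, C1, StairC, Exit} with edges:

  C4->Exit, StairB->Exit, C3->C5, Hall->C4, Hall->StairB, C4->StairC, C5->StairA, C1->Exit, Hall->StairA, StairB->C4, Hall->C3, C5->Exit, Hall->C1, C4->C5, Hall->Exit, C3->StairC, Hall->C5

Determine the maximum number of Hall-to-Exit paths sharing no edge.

5

Assign every edge capacity 1; by Menger, the answer equals the max flow.
Path Hall→Exit (+1); total 1.
Path Hall→StairB→Exit (+1); total 2.
Path Hall→C4→Exit (+1); total 3.
Path Hall→C5→Exit (+1); total 4.
Path Hall→C1→Exit (+1); total 5.
No residual Hall→Exit path; max flow = 5.
Certifying cut of size 5: {C5→Exit, Hall→C1, Hall→C4, Hall→Exit, Hall→StairB}.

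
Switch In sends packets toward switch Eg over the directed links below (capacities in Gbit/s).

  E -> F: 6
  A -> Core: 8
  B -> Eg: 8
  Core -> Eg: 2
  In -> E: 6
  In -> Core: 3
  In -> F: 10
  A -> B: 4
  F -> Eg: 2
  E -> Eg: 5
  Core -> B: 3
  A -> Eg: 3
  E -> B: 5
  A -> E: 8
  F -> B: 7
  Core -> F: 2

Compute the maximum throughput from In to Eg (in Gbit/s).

17

Augment In→Core→Eg: bottleneck 2, flow now 2.
Augment In→E→Eg: bottleneck 5, flow now 7.
Augment In→F→Eg: bottleneck 2, flow now 9.
Augment In→Core→B→Eg: bottleneck 1, flow now 10.
Augment In→E→B→Eg: bottleneck 1, flow now 11.
Augment In→F→B→Eg: bottleneck 6, flow now 17.
No augmenting path remains; maximum flow = 17.
In the residual graph, reachable from In: {In, Core, E, F, B}.
Min-cut edges: Core→Eg (2), E→Eg (5), F→Eg (2), B→Eg (8); capacity 2 + 5 + 2 + 8 = 17.
This cut is saturated, so no flow can exceed 17.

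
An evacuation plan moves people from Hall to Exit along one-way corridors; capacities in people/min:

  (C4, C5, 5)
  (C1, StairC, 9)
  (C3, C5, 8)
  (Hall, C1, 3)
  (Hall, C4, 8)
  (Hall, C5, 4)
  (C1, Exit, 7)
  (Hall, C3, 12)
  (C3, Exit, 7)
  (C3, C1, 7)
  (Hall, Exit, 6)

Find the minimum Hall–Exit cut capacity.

20

Augment Hall→Exit: bottleneck 6, flow now 6.
Augment Hall→C3→Exit: bottleneck 7, flow now 13.
Augment Hall→C1→Exit: bottleneck 3, flow now 16.
Augment Hall→C3→C1→Exit: bottleneck 4, flow now 20.
No augmenting path remains; maximum flow = 20.
By max-flow min-cut, the minimum cut capacity equals the max flow.
In the residual graph, reachable from Hall: {Hall, C3, C1, C4, StairC, C5}.
Min-cut edges: Hall→Exit (6), C3→Exit (7), C1→Exit (7); capacity 6 + 7 + 7 = 20.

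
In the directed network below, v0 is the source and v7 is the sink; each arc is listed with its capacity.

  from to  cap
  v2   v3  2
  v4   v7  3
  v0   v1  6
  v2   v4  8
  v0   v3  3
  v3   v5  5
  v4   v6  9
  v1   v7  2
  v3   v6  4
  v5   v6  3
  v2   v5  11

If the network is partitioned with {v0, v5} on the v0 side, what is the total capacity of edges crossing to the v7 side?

12

Edges leaving {v0, v5}: v0→v1 (6), v0→v3 (3), v5→v6 (3).
Cut capacity = 6 + 3 + 3 = 12.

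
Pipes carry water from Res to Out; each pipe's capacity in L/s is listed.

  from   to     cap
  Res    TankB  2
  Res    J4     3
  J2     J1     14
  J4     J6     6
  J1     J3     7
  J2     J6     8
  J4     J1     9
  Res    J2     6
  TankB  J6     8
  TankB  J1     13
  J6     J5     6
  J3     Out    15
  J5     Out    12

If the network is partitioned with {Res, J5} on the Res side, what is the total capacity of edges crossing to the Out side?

Edges leaving {Res, J5}: Res→J4 (3), Res→TankB (2), Res→J2 (6), J5→Out (12).
Cut capacity = 3 + 2 + 6 + 12 = 23.

23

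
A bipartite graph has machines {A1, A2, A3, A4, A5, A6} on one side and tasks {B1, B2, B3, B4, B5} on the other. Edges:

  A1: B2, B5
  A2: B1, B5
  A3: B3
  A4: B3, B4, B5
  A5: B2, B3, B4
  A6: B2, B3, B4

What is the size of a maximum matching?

Unit-capacity flow: source→left, listed edges, right→sink; max matching = max flow.
Augmenting path A1→B2 (+1); matched 1.
Augmenting path A2→B1 (+1); matched 2.
Augmenting path A3→B3 (+1); matched 3.
Augmenting path A4→B4 (+1); matched 4.
Augmenting path A5→B2→A1→B5 (+1); matched 5.
No augmenting path remains; maximum matching = 5.
König certificate: {A2, B2, B3, B4, B5} is a vertex cover of size 5 (every listed pair touches it), so no matching can be larger.

5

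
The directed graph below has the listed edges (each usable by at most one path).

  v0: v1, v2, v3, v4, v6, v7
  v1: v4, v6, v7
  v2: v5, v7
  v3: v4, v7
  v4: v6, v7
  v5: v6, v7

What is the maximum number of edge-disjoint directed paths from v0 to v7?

5

Assign every edge capacity 1; by Menger, the answer equals the max flow.
Path v0→v7 (+1); total 1.
Path v0→v1→v7 (+1); total 2.
Path v0→v2→v7 (+1); total 3.
Path v0→v3→v7 (+1); total 4.
Path v0→v4→v7 (+1); total 5.
No residual v0→v7 path; max flow = 5.
Certifying cut of size 5: {v0→v1, v0→v2, v0→v3, v0→v4, v0→v7}.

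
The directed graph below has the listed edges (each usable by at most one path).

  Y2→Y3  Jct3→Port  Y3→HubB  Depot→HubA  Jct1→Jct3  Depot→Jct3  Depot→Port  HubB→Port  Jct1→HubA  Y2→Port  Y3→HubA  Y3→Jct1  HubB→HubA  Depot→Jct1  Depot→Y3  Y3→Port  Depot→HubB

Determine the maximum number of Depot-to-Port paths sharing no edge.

4

Assign every edge capacity 1; by Menger, the answer equals the max flow.
Path Depot→Port (+1); total 1.
Path Depot→HubB→Port (+1); total 2.
Path Depot→Y3→Port (+1); total 3.
Path Depot→Jct3→Port (+1); total 4.
No residual Depot→Port path; max flow = 4.
Certifying cut of size 4: {Depot→HubB, Depot→Port, Depot→Y3, Jct3→Port}.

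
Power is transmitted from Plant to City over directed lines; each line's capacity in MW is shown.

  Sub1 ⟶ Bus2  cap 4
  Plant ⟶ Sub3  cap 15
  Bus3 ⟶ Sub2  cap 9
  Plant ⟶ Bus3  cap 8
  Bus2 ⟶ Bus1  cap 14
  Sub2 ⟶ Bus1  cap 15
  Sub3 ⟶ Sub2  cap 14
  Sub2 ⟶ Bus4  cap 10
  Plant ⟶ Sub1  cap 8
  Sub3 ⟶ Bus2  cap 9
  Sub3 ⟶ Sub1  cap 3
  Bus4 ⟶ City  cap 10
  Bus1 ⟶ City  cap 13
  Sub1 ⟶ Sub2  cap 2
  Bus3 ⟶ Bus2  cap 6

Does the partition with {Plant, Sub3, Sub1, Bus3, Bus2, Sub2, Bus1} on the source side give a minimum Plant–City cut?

Given cut capacity: 10 + 13 = 23.
Augment Plant→Sub3→Bus2→Bus1→City: bottleneck 9, flow now 9.
Augment Plant→Sub3→Sub2→Bus4→City: bottleneck 6, flow now 15.
Augment Plant→Sub1→Bus2→Bus1→City: bottleneck 4, flow now 19.
Augment Plant→Sub1→Sub2→Bus4→City: bottleneck 2, flow now 21.
Augment Plant→Bus3→Sub2→Bus4→City: bottleneck 2, flow now 23.
No augmenting path remains; maximum flow = 23.
Cut capacity 23 equals the max flow, so it is a minimum cut.

Yes — it is a minimum cut (capacity 23).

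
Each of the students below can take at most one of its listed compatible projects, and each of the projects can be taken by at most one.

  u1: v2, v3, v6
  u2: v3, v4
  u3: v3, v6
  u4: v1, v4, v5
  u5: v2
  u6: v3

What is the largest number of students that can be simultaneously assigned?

5

Unit-capacity flow: source→left, listed edges, right→sink; max matching = max flow.
Augmenting path u1→v2 (+1); matched 1.
Augmenting path u2→v3 (+1); matched 2.
Augmenting path u3→v6 (+1); matched 3.
Augmenting path u4→v1 (+1); matched 4.
Augmenting path u6→v3→u2→v4 (+1); matched 5.
No augmenting path remains; maximum matching = 5.
König certificate: {u2, u4, v2, v3, v6} is a vertex cover of size 5 (every listed pair touches it), so no matching can be larger.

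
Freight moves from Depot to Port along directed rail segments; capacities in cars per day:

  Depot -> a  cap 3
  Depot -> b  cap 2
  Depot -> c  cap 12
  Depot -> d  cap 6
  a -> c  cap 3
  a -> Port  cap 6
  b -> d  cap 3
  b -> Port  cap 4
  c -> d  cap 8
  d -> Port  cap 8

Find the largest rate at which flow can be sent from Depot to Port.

13

Augment Depot→a→Port: bottleneck 3, flow now 3.
Augment Depot→b→Port: bottleneck 2, flow now 5.
Augment Depot→d→Port: bottleneck 6, flow now 11.
Augment Depot→c→d→Port: bottleneck 2, flow now 13.
No augmenting path remains; maximum flow = 13.
In the residual graph, reachable from Depot: {Depot, c, d}.
Min-cut edges: Depot→a (3), Depot→b (2), d→Port (8); capacity 3 + 2 + 8 = 13.
This cut is saturated, so no flow can exceed 13.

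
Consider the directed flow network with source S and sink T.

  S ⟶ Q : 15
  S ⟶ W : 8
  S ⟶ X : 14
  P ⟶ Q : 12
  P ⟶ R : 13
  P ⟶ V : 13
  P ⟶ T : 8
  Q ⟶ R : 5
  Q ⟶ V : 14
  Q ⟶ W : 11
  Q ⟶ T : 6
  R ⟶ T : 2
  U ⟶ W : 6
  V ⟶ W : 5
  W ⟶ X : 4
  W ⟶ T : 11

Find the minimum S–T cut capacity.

Augment S→Q→T: bottleneck 6, flow now 6.
Augment S→W→T: bottleneck 8, flow now 14.
Augment S→Q→R→T: bottleneck 2, flow now 16.
Augment S→Q→W→T: bottleneck 3, flow now 19.
No augmenting path remains; maximum flow = 19.
By max-flow min-cut, the minimum cut capacity equals the max flow.
In the residual graph, reachable from S: {S, Q, R, V, W, X}.
Min-cut edges: Q→T (6), R→T (2), W→T (11); capacity 6 + 2 + 11 = 19.

19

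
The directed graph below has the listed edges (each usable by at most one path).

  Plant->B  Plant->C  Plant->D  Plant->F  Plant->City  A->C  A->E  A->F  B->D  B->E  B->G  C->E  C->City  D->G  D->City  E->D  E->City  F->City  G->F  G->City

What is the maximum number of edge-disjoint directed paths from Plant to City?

Assign every edge capacity 1; by Menger, the answer equals the max flow.
Path Plant→City (+1); total 1.
Path Plant→C→City (+1); total 2.
Path Plant→D→City (+1); total 3.
Path Plant→F→City (+1); total 4.
Path Plant→B→E→City (+1); total 5.
No residual Plant→City path; max flow = 5.
Certifying cut of size 5: {Plant→B, Plant→C, Plant→City, Plant→D, Plant→F}.

5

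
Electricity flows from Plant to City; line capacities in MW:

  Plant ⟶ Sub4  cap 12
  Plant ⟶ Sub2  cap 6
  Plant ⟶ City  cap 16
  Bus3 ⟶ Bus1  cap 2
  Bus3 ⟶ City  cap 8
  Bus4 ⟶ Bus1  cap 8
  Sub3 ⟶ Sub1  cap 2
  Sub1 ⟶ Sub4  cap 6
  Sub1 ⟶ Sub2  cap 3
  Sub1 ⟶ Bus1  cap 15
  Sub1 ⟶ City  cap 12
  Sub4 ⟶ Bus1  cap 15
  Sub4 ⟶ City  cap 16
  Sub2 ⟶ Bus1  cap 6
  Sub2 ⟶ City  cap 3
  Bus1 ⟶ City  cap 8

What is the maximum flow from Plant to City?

Augment Plant→City: bottleneck 16, flow now 16.
Augment Plant→Sub4→City: bottleneck 12, flow now 28.
Augment Plant→Sub2→City: bottleneck 3, flow now 31.
Augment Plant→Sub2→Bus1→City: bottleneck 3, flow now 34.
No augmenting path remains; maximum flow = 34.
In the residual graph, reachable from Plant: {Plant}.
Min-cut edges: Plant→Sub4 (12), Plant→Sub2 (6), Plant→City (16); capacity 12 + 6 + 16 = 34.
This cut is saturated, so no flow can exceed 34.

34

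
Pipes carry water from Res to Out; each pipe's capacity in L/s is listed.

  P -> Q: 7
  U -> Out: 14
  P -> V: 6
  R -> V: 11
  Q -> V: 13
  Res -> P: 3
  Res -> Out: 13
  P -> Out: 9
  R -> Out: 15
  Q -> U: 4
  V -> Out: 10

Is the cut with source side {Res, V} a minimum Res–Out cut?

No — its capacity is 26, but the minimum cut has capacity 16.

Given cut capacity: 3 + 13 + 10 = 26.
Augment Res→Out: bottleneck 13, flow now 13.
Augment Res→P→Out: bottleneck 3, flow now 16.
No augmenting path remains; maximum flow = 16.
In the residual graph, reachable from Res: {Res}.
Min-cut edges: Res→P (3), Res→Out (13); capacity 3 + 13 = 16.
Cut capacity 26 exceeds the max flow 16, so it is not minimum.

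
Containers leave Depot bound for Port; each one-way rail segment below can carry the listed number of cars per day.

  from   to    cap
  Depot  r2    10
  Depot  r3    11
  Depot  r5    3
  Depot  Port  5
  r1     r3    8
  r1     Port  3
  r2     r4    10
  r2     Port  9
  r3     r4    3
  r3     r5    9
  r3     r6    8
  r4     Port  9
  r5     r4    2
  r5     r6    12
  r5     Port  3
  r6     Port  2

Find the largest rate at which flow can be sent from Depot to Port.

Augment Depot→Port: bottleneck 5, flow now 5.
Augment Depot→r2→Port: bottleneck 9, flow now 14.
Augment Depot→r5→Port: bottleneck 3, flow now 17.
Augment Depot→r2→r4→Port: bottleneck 1, flow now 18.
Augment Depot→r3→r4→Port: bottleneck 3, flow now 21.
Augment Depot→r3→r6→Port: bottleneck 2, flow now 23.
Augment Depot→r3→r5→r4→Port: bottleneck 2, flow now 25.
No augmenting path remains; maximum flow = 25.
In the residual graph, reachable from Depot: {Depot, r3, r5, r6}.
Min-cut edges: Depot→r2 (10), Depot→Port (5), r3→r4 (3), r5→r4 (2), r5→Port (3), r6→Port (2); capacity 10 + 5 + 3 + 2 + 3 + 2 = 25.
This cut is saturated, so no flow can exceed 25.

25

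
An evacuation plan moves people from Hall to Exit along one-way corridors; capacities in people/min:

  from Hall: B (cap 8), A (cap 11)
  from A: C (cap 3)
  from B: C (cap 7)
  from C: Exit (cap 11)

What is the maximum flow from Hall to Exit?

10

Augment Hall→A→C→Exit: bottleneck 3, flow now 3.
Augment Hall→B→C→Exit: bottleneck 7, flow now 10.
No augmenting path remains; maximum flow = 10.
In the residual graph, reachable from Hall: {Hall, A, B}.
Min-cut edges: A→C (3), B→C (7); capacity 3 + 7 = 10.
This cut is saturated, so no flow can exceed 10.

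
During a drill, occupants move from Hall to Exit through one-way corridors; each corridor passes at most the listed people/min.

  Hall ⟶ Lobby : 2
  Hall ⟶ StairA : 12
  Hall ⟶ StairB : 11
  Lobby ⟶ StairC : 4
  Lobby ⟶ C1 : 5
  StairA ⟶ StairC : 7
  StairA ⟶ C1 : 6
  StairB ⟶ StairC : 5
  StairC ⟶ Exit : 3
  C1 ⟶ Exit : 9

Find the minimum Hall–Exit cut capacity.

11

Augment Hall→Lobby→StairC→Exit: bottleneck 2, flow now 2.
Augment Hall→StairA→StairC→Exit: bottleneck 1, flow now 3.
Augment Hall→StairA→C1→Exit: bottleneck 6, flow now 9.
Augment Hall→StairA→StairC→Lobby→C1→Exit: bottleneck 2, flow now 11. (uses reverse residual edge)
No augmenting path remains; maximum flow = 11.
By max-flow min-cut, the minimum cut capacity equals the max flow.
In the residual graph, reachable from Hall: {Hall, StairA, StairB, StairC}.
Min-cut edges: Hall→Lobby (2), StairA→C1 (6), StairC→Exit (3); capacity 2 + 6 + 3 = 11.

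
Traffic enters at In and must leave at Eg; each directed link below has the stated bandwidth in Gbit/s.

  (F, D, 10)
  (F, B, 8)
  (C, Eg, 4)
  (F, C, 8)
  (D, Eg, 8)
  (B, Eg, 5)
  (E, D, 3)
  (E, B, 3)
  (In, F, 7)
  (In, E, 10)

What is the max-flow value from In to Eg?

13

Augment In→F→B→Eg: bottleneck 5, flow now 5.
Augment In→F→C→Eg: bottleneck 2, flow now 7.
Augment In→E→D→Eg: bottleneck 3, flow now 10.
Augment In→E→B→F→C→Eg: bottleneck 2, flow now 12. (uses reverse residual edge)
Augment In→E→B→F→D→Eg: bottleneck 1, flow now 13. (uses reverse residual edge)
No augmenting path remains; maximum flow = 13.
In the residual graph, reachable from In: {In, E}.
Min-cut edges: In→F (7), E→B (3), E→D (3); capacity 7 + 3 + 3 = 13.
This cut is saturated, so no flow can exceed 13.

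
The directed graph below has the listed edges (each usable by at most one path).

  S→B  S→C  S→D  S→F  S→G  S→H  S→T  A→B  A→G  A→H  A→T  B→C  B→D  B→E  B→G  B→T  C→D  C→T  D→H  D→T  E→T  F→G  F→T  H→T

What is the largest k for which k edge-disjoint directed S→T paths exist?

6

Assign every edge capacity 1; by Menger, the answer equals the max flow.
Path S→T (+1); total 1.
Path S→B→T (+1); total 2.
Path S→C→T (+1); total 3.
Path S→D→T (+1); total 4.
Path S→F→T (+1); total 5.
Path S→H→T (+1); total 6.
No residual S→T path; max flow = 6.
Certifying cut of size 6: {S→B, S→C, S→D, S→F, S→H, S→T}.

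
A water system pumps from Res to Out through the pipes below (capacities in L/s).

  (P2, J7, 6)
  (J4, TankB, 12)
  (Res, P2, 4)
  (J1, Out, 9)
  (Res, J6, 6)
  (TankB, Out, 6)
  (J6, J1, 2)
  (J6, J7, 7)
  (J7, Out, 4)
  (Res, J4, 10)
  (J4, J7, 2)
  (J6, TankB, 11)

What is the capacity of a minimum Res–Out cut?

12

Augment Res→P2→J7→Out: bottleneck 4, flow now 4.
Augment Res→J4→TankB→Out: bottleneck 6, flow now 10.
Augment Res→J6→J1→Out: bottleneck 2, flow now 12.
No augmenting path remains; maximum flow = 12.
By max-flow min-cut, the minimum cut capacity equals the max flow.
In the residual graph, reachable from Res: {Res, P2, J4, J6, TankB, J7}.
Min-cut edges: J6→J1 (2), TankB→Out (6), J7→Out (4); capacity 2 + 6 + 4 = 12.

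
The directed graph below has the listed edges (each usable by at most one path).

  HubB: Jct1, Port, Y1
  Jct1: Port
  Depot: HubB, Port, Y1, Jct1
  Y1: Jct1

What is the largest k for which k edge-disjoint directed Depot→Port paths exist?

Assign every edge capacity 1; by Menger, the answer equals the max flow.
Path Depot→Port (+1); total 1.
Path Depot→HubB→Port (+1); total 2.
Path Depot→Jct1→Port (+1); total 3.
No residual Depot→Port path; max flow = 3.
Certifying cut of size 3: {Depot→HubB, Depot→Port, Jct1→Port}.

3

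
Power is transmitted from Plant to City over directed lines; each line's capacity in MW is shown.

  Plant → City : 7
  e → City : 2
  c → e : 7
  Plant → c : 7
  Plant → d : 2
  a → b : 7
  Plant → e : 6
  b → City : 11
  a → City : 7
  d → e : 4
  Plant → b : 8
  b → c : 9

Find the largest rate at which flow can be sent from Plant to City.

Augment Plant→City: bottleneck 7, flow now 7.
Augment Plant→b→City: bottleneck 8, flow now 15.
Augment Plant→e→City: bottleneck 2, flow now 17.
No augmenting path remains; maximum flow = 17.
In the residual graph, reachable from Plant: {Plant, c, d, e}.
Min-cut edges: Plant→b (8), Plant→City (7), e→City (2); capacity 8 + 7 + 2 = 17.
This cut is saturated, so no flow can exceed 17.

17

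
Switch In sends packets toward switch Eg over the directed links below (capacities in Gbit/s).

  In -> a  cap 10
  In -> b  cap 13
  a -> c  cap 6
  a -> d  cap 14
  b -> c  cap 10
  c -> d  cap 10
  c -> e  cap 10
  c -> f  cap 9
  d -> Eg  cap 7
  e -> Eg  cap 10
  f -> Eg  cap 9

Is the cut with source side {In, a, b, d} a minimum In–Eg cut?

Given cut capacity: 6 + 10 + 7 = 23.
Augment In→a→d→Eg: bottleneck 7, flow now 7.
Augment In→a→c→e→Eg: bottleneck 3, flow now 10.
Augment In→b→c→e→Eg: bottleneck 7, flow now 17.
Augment In→b→c→f→Eg: bottleneck 3, flow now 20.
No augmenting path remains; maximum flow = 20.
In the residual graph, reachable from In: {In, b}.
Min-cut edges: In→a (10), b→c (10); capacity 10 + 10 = 20.
Cut capacity 23 exceeds the max flow 20, so it is not minimum.

No — its capacity is 23, but the minimum cut has capacity 20.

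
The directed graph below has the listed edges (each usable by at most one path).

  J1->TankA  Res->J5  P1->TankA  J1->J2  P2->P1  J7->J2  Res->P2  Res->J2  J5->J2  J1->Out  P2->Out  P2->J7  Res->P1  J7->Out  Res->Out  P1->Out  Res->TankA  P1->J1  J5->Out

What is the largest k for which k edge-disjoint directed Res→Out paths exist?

4

Assign every edge capacity 1; by Menger, the answer equals the max flow.
Path Res→Out (+1); total 1.
Path Res→P2→Out (+1); total 2.
Path Res→J5→Out (+1); total 3.
Path Res→P1→Out (+1); total 4.
No residual Res→Out path; max flow = 4.
Certifying cut of size 4: {Res→J5, Res→Out, Res→P1, Res→P2}.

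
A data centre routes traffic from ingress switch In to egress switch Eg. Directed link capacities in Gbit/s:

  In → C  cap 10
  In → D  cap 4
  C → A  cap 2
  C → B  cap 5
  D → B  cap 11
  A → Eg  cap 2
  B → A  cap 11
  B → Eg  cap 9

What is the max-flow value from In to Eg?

Augment In→C→A→Eg: bottleneck 2, flow now 2.
Augment In→C→B→Eg: bottleneck 5, flow now 7.
Augment In→D→B→Eg: bottleneck 4, flow now 11.
No augmenting path remains; maximum flow = 11.
In the residual graph, reachable from In: {In, C}.
Min-cut edges: In→D (4), C→A (2), C→B (5); capacity 4 + 2 + 5 = 11.
This cut is saturated, so no flow can exceed 11.

11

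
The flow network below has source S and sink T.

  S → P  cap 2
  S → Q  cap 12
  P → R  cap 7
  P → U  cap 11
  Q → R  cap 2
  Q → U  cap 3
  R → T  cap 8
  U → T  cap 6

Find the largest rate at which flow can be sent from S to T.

Augment S→P→R→T: bottleneck 2, flow now 2.
Augment S→Q→R→T: bottleneck 2, flow now 4.
Augment S→Q→U→T: bottleneck 3, flow now 7.
No augmenting path remains; maximum flow = 7.
In the residual graph, reachable from S: {S, Q}.
Min-cut edges: S→P (2), Q→R (2), Q→U (3); capacity 2 + 2 + 3 = 7.
This cut is saturated, so no flow can exceed 7.

7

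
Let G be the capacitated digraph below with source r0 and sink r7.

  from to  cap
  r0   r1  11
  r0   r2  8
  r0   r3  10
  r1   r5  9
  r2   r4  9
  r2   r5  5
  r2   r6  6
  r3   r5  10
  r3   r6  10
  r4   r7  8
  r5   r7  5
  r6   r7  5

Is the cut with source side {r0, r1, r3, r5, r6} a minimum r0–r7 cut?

Given cut capacity: 8 + 5 + 5 = 18.
Augment r0→r1→r5→r7: bottleneck 5, flow now 5.
Augment r0→r2→r4→r7: bottleneck 8, flow now 13.
Augment r0→r3→r6→r7: bottleneck 5, flow now 18.
No augmenting path remains; maximum flow = 18.
Cut capacity 18 equals the max flow, so it is a minimum cut.

Yes — it is a minimum cut (capacity 18).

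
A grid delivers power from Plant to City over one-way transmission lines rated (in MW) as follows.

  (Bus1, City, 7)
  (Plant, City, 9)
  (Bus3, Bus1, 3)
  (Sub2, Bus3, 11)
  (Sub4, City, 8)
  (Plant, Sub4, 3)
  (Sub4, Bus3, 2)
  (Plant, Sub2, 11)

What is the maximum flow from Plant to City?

Augment Plant→City: bottleneck 9, flow now 9.
Augment Plant→Sub4→City: bottleneck 3, flow now 12.
Augment Plant→Sub2→Bus3→Bus1→City: bottleneck 3, flow now 15.
No augmenting path remains; maximum flow = 15.
In the residual graph, reachable from Plant: {Plant, Sub2, Bus3}.
Min-cut edges: Plant→Sub4 (3), Plant→City (9), Bus3→Bus1 (3); capacity 3 + 9 + 3 = 15.
This cut is saturated, so no flow can exceed 15.

15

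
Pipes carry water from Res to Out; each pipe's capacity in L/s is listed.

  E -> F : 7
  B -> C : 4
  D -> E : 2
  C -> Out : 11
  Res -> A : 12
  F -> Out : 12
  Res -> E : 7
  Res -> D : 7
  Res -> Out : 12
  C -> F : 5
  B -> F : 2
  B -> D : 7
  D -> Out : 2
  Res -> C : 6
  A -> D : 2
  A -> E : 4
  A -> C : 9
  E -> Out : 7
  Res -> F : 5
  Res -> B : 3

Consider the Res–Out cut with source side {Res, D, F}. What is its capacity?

Edges leaving {Res, D, F}: Res→A (12), Res→B (3), Res→C (6), Res→E (7), Res→Out (12), D→E (2), D→Out (2), F→Out (12).
Cut capacity = 12 + 3 + 6 + 7 + 12 + 2 + 2 + 12 = 56.

56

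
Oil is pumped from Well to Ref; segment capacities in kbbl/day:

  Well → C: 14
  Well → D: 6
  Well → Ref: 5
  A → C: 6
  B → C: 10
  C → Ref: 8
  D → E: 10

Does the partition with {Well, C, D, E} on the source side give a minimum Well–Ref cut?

Given cut capacity: 5 + 8 = 13.
Augment Well→Ref: bottleneck 5, flow now 5.
Augment Well→C→Ref: bottleneck 8, flow now 13.
No augmenting path remains; maximum flow = 13.
Cut capacity 13 equals the max flow, so it is a minimum cut.

Yes — it is a minimum cut (capacity 13).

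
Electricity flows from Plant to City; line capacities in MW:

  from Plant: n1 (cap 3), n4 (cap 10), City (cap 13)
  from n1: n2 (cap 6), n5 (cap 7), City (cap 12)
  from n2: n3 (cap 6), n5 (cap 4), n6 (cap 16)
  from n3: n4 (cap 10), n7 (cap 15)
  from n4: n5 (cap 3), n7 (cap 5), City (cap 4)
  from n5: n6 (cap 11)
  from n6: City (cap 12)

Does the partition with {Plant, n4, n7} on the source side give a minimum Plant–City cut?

Given cut capacity: 3 + 13 + 3 + 4 = 23.
Augment Plant→City: bottleneck 13, flow now 13.
Augment Plant→n1→City: bottleneck 3, flow now 16.
Augment Plant→n4→City: bottleneck 4, flow now 20.
Augment Plant→n4→n5→n6→City: bottleneck 3, flow now 23.
No augmenting path remains; maximum flow = 23.
Cut capacity 23 equals the max flow, so it is a minimum cut.

Yes — it is a minimum cut (capacity 23).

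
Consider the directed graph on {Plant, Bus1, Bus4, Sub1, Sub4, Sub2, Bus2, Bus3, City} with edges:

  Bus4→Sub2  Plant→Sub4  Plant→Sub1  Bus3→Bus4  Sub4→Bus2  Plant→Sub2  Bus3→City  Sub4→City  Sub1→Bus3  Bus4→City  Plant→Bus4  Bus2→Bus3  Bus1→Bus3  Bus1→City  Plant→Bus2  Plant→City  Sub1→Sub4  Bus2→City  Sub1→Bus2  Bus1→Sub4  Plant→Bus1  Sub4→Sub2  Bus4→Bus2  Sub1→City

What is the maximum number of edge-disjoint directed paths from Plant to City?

Assign every edge capacity 1; by Menger, the answer equals the max flow.
Path Plant→City (+1); total 1.
Path Plant→Bus1→City (+1); total 2.
Path Plant→Bus4→City (+1); total 3.
Path Plant→Sub1→City (+1); total 4.
Path Plant→Sub4→City (+1); total 5.
Path Plant→Bus2→City (+1); total 6.
No residual Plant→City path; max flow = 6.
Certifying cut of size 6: {Plant→Bus1, Plant→Bus2, Plant→Bus4, Plant→City, Plant→Sub1, Plant→Sub4}.

6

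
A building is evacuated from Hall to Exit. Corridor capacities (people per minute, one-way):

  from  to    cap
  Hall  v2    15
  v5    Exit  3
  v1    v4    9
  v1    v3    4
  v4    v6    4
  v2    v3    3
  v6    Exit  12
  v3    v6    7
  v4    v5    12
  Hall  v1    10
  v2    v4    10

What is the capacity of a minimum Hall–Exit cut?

14

Augment Hall→v1→v3→v6→Exit: bottleneck 4, flow now 4.
Augment Hall→v1→v4→v5→Exit: bottleneck 3, flow now 7.
Augment Hall→v1→v4→v6→Exit: bottleneck 3, flow now 10.
Augment Hall→v2→v3→v6→Exit: bottleneck 3, flow now 13.
Augment Hall→v2→v4→v6→Exit: bottleneck 1, flow now 14.
No augmenting path remains; maximum flow = 14.
By max-flow min-cut, the minimum cut capacity equals the max flow.
In the residual graph, reachable from Hall: {Hall, v1, v2, v4, v5}.
Min-cut edges: v1→v3 (4), v2→v3 (3), v4→v6 (4), v5→Exit (3); capacity 4 + 3 + 4 + 3 = 14.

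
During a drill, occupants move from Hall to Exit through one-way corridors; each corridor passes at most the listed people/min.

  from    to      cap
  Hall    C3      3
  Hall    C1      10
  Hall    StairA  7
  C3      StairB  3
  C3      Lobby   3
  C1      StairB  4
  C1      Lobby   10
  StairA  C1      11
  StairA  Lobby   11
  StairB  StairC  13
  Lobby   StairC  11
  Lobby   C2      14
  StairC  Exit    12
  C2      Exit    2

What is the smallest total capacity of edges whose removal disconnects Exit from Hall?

Augment Hall→C3→StairB→StairC→Exit: bottleneck 3, flow now 3.
Augment Hall→C1→StairB→StairC→Exit: bottleneck 4, flow now 7.
Augment Hall→C1→Lobby→StairC→Exit: bottleneck 5, flow now 12.
Augment Hall→C1→Lobby→C2→Exit: bottleneck 1, flow now 13.
Augment Hall→StairA→Lobby→C2→Exit: bottleneck 1, flow now 14.
No augmenting path remains; maximum flow = 14.
By max-flow min-cut, the minimum cut capacity equals the max flow.
In the residual graph, reachable from Hall: {Hall, C3, C1, StairA, StairB, Lobby, StairC, C2}.
Min-cut edges: StairC→Exit (12), C2→Exit (2); capacity 12 + 2 = 14.

14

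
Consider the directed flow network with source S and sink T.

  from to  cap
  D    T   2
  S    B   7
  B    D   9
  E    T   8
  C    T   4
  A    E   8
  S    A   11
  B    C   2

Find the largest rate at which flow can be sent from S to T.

Augment S→A→E→T: bottleneck 8, flow now 8.
Augment S→B→C→T: bottleneck 2, flow now 10.
Augment S→B→D→T: bottleneck 2, flow now 12.
No augmenting path remains; maximum flow = 12.
In the residual graph, reachable from S: {S, A, B, D}.
Min-cut edges: A→E (8), B→C (2), D→T (2); capacity 8 + 2 + 2 = 12.
This cut is saturated, so no flow can exceed 12.

12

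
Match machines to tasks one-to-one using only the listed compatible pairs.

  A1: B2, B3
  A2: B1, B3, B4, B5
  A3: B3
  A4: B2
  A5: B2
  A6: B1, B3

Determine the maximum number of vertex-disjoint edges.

Unit-capacity flow: source→left, listed edges, right→sink; max matching = max flow.
Augmenting path A1→B2 (+1); matched 1.
Augmenting path A2→B1 (+1); matched 2.
Augmenting path A3→B3 (+1); matched 3.
Augmenting path A6→B1→A2→B4 (+1); matched 4.
No augmenting path remains; maximum matching = 4.
König certificate: {A2, A6, B2, B3} is a vertex cover of size 4 (every listed pair touches it), so no matching can be larger.

4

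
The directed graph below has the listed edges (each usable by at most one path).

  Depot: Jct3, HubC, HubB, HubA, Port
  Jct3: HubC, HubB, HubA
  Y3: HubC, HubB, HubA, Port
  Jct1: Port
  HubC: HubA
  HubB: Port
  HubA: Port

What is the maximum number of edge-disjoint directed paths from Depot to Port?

Assign every edge capacity 1; by Menger, the answer equals the max flow.
Path Depot→Port (+1); total 1.
Path Depot→HubB→Port (+1); total 2.
Path Depot→HubA→Port (+1); total 3.
No residual Depot→Port path; max flow = 3.
Certifying cut of size 3: {Depot→Port, HubA→Port, HubB→Port}.

3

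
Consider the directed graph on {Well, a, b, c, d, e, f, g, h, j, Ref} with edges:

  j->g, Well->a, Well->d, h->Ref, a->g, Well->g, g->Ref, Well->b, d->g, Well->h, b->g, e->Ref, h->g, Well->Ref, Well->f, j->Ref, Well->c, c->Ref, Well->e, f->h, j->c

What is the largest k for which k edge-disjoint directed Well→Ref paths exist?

5

Assign every edge capacity 1; by Menger, the answer equals the max flow.
Path Well→Ref (+1); total 1.
Path Well→c→Ref (+1); total 2.
Path Well→e→Ref (+1); total 3.
Path Well→g→Ref (+1); total 4.
Path Well→h→Ref (+1); total 5.
No residual Well→Ref path; max flow = 5.
Certifying cut of size 5: {Well→Ref, Well→c, Well→e, g→Ref, h→Ref}.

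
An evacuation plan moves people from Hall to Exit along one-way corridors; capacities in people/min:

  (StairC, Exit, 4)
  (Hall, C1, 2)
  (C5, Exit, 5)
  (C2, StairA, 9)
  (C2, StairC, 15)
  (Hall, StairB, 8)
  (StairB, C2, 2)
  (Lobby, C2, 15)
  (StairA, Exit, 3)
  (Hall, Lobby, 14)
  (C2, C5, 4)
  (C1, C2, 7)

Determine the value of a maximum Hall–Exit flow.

11

Augment Hall→C1→C2→C5→Exit: bottleneck 2, flow now 2.
Augment Hall→StairB→C2→C5→Exit: bottleneck 2, flow now 4.
Augment Hall→Lobby→C2→StairA→Exit: bottleneck 3, flow now 7.
Augment Hall→Lobby→C2→StairC→Exit: bottleneck 4, flow now 11.
No augmenting path remains; maximum flow = 11.
In the residual graph, reachable from Hall: {Hall, C1, StairB, Lobby, C2, StairA, StairC}.
Min-cut edges: C2→C5 (4), StairA→Exit (3), StairC→Exit (4); capacity 4 + 3 + 4 = 11.
This cut is saturated, so no flow can exceed 11.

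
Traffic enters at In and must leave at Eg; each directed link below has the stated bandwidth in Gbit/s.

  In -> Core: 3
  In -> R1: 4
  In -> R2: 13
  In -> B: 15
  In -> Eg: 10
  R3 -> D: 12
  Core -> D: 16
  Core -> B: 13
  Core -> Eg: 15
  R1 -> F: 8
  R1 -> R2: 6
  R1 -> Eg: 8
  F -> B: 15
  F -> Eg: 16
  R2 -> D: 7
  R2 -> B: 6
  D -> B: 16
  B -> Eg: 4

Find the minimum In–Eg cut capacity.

Augment In→Eg: bottleneck 10, flow now 10.
Augment In→Core→Eg: bottleneck 3, flow now 13.
Augment In→R1→Eg: bottleneck 4, flow now 17.
Augment In→B→Eg: bottleneck 4, flow now 21.
No augmenting path remains; maximum flow = 21.
By max-flow min-cut, the minimum cut capacity equals the max flow.
In the residual graph, reachable from In: {In, R2, D, B}.
Min-cut edges: In→Core (3), In→R1 (4), In→Eg (10), B→Eg (4); capacity 3 + 4 + 10 + 4 = 21.

21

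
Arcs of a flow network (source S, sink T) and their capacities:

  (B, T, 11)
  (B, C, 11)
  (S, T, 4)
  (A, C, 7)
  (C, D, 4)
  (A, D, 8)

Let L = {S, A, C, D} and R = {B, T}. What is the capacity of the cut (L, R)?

Edges leaving {S, A, C, D}: S→T (4).
Cut capacity = 4 = 4.

4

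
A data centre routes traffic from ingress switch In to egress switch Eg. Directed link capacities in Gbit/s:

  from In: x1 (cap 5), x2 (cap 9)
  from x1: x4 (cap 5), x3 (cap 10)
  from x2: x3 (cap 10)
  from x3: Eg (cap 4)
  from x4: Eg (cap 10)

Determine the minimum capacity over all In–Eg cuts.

Augment In→x1→x3→Eg: bottleneck 4, flow now 4.
Augment In→x1→x4→Eg: bottleneck 1, flow now 5.
Augment In→x2→x3→x1→x4→Eg: bottleneck 4, flow now 9. (uses reverse residual edge)
No augmenting path remains; maximum flow = 9.
By max-flow min-cut, the minimum cut capacity equals the max flow.
In the residual graph, reachable from In: {In, x2, x3}.
Min-cut edges: In→x1 (5), x3→Eg (4); capacity 5 + 4 = 9.

9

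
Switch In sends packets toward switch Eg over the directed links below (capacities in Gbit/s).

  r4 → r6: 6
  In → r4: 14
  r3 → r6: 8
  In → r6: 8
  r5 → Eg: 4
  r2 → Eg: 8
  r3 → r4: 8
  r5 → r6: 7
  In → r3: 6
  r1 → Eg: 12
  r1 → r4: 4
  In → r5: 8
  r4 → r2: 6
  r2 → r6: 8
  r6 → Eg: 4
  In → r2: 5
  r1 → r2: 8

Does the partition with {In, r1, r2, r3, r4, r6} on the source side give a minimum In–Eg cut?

Given cut capacity: 8 + 12 + 8 + 4 = 32.
Augment In→r2→Eg: bottleneck 5, flow now 5.
Augment In→r5→Eg: bottleneck 4, flow now 9.
Augment In→r6→Eg: bottleneck 4, flow now 13.
Augment In→r4→r2→Eg: bottleneck 3, flow now 16.
No augmenting path remains; maximum flow = 16.
In the residual graph, reachable from In: {In, r2, r3, r4, r5, r6}.
Min-cut edges: r2→Eg (8), r5→Eg (4), r6→Eg (4); capacity 8 + 4 + 4 = 16.
Cut capacity 32 exceeds the max flow 16, so it is not minimum.

No — its capacity is 32, but the minimum cut has capacity 16.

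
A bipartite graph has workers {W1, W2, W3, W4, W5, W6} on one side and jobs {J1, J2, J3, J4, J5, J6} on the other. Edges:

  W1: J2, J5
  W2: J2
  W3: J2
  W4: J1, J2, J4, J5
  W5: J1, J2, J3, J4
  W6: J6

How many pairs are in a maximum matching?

5

Unit-capacity flow: source→left, listed edges, right→sink; max matching = max flow.
Augmenting path W1→J2 (+1); matched 1.
Augmenting path W4→J1 (+1); matched 2.
Augmenting path W5→J3 (+1); matched 3.
Augmenting path W6→J6 (+1); matched 4.
Augmenting path W2→J2→W1→J5 (+1); matched 5.
No augmenting path remains; maximum matching = 5.
König certificate: {W1, W4, W5, W6, J2} is a vertex cover of size 5 (every listed pair touches it), so no matching can be larger.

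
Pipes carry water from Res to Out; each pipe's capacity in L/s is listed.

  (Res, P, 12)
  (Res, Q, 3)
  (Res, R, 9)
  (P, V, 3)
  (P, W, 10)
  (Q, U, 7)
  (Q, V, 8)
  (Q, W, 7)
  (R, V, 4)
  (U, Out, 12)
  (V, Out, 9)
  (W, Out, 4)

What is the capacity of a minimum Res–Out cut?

14

Augment Res→P→V→Out: bottleneck 3, flow now 3.
Augment Res→P→W→Out: bottleneck 4, flow now 7.
Augment Res→Q→U→Out: bottleneck 3, flow now 10.
Augment Res→R→V→Out: bottleneck 4, flow now 14.
No augmenting path remains; maximum flow = 14.
By max-flow min-cut, the minimum cut capacity equals the max flow.
In the residual graph, reachable from Res: {Res, P, R, W}.
Min-cut edges: Res→Q (3), P→V (3), R→V (4), W→Out (4); capacity 3 + 3 + 4 + 4 = 14.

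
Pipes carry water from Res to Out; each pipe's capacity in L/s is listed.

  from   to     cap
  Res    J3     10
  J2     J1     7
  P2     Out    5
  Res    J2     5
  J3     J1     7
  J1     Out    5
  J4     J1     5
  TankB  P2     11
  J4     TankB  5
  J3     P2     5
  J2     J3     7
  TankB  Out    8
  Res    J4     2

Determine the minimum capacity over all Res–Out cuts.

Augment Res→J2→J1→Out: bottleneck 5, flow now 5.
Augment Res→J3→P2→Out: bottleneck 5, flow now 10.
Augment Res→J4→TankB→Out: bottleneck 2, flow now 12.
No augmenting path remains; maximum flow = 12.
By max-flow min-cut, the minimum cut capacity equals the max flow.
In the residual graph, reachable from Res: {Res, J2, J3, J1}.
Min-cut edges: Res→J4 (2), J3→P2 (5), J1→Out (5); capacity 2 + 5 + 5 = 12.

12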